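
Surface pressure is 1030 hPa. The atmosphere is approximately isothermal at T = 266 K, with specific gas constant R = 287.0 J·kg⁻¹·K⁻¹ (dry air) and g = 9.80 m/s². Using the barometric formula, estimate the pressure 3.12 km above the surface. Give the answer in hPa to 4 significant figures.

Scale height: H = RT/g = 287.0 × 266 / 9.80 = 7790.0 m.
Barometric formula: P = P₀ exp(−z/H).
z/H = 3120.0/7790.0 = 0.40051; exp(−0.40051) = 0.66998.
P = 1030 × 0.66998 = 690.08 hPa.

P ≈ 690.1 hPa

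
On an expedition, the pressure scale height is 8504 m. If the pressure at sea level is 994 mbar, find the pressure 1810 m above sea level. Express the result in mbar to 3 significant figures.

P ≈ 803 mbar

Barometric formula: P = P₀ exp(−z/H).
z/H = 1810.0/8504.0 = 0.21284; exp(−0.21284) = 0.80829.
P = 994 × 0.80829 = 803.44 mbar.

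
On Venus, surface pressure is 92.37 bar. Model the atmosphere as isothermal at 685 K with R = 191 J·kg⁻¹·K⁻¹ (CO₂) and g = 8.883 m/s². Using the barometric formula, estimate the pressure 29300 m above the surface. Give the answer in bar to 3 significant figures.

P ≈ 12.6 bar

Scale height: H = RT/g = 191 × 685 / 8.883 = 14729 m.
Barometric formula: P = P₀ exp(−z/H).
z/H = 29300/14729 = 1.9893; exp(−1.9893) = 0.13679.
P = 92.37 × 0.13679 = 12.635 bar.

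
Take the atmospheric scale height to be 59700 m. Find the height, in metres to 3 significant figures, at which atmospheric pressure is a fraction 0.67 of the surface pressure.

Set P/P₀ = exp(−z/H) = 0.67, so z = −H ln(0.67).
−ln(0.67) = 0.40048; z = 59700 × 0.40048 = 23909 m.

z ≈ 23900 m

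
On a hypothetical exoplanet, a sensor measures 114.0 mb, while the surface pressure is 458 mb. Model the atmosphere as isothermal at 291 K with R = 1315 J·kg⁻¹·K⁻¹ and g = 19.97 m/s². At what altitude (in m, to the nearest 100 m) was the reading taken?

Scale height: H = RT/g = 1315 × 291 / 19.97 = 19162 m.
Invert the barometric formula: z = H ln(P₀/P).
P₀/P = 458/114.0 = 4.0175; ln(4.0175) = 1.3907.
z = 19162 × 1.3907 = 26649 m.

z ≈ 26600 m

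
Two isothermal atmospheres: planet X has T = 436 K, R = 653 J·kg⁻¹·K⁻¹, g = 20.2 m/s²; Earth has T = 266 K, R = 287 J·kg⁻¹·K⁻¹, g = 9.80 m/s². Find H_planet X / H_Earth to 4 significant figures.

H_planet X/H_Earth ≈ 1.809

H = RT/g for each body.
H_planet X = 653 × 436 / 20.2 = 14094 m.
H_Earth = 287 × 266 / 9.80 = 7790.0 m.
H_planet X/H_Earth = 14094/7790.0 = 1.8092.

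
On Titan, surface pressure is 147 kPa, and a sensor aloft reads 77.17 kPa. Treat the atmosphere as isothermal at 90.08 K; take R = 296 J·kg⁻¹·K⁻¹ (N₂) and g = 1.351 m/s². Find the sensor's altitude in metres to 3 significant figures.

Scale height: H = RT/g = 296 × 90.08 / 1.351 = 19736 m.
Invert the barometric formula: z = H ln(P₀/P).
P₀/P = 147/77.17 = 1.9049; ln(1.9049) = 0.64443.
z = 19736 × 0.64443 = 12718 m.

z ≈ 12700 m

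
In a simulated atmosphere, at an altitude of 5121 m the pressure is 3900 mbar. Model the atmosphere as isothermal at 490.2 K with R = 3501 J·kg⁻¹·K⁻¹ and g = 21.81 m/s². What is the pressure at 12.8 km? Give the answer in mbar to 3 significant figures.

Scale height: H = RT/g = 3501 × 490.2 / 21.81 = 78688 m.
Between two levels, P₂ = P₁ exp(−Δz/H) with Δz = z₂ − z₁.
Δz = 12800 − 5121.0 = 7679.0 m; Δz/H = 7679.0/78688 = 0.097588.
P₂ = 3900 × exp(−0.097588) = 3900 × 0.90702 = 3537.4 mbar.

P ≈ 3540 mbar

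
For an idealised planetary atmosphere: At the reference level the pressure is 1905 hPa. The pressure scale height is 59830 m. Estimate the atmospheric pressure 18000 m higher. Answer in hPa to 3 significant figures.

P ≈ 1410 hPa

Barometric formula: P = P₀ exp(−z/H).
z/H = 18000/59830 = 0.30085; exp(−0.30085) = 0.74019.
P = 1905 × 0.74019 = 1410.1 hPa.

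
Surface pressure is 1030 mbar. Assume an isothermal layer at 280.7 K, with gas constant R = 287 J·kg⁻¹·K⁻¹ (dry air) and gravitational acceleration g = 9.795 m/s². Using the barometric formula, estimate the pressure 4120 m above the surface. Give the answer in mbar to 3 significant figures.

Scale height: H = RT/g = 287 × 280.7 / 9.795 = 8224.7 m.
Barometric formula: P = P₀ exp(−z/H).
z/H = 4120.0/8224.7 = 0.50093; exp(−0.50093) = 0.60597.
P = 1030 × 0.60597 = 624.15 mbar.

P ≈ 624 mbar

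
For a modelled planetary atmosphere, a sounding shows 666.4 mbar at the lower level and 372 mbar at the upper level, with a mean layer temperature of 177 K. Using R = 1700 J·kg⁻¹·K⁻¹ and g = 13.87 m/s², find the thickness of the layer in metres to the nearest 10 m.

Δz ≈ 12650 m

Hypsometric equation: Δz = (R T̄/g) ln(P₁/P₂).
R T̄/g = 1700 × 177 / 13.87 = 21694 m.
ln(666.4/372) = ln(1.7914) = 0.58300.
Δz = 21694 × 0.58300 = 12648 m.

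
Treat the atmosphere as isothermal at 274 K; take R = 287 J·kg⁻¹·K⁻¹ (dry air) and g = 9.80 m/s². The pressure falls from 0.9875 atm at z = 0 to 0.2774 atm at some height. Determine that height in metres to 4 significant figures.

z ≈ 10190 m

Scale height: H = RT/g = 287 × 274 / 9.80 = 8024.3 m.
Invert the barometric formula: z = H ln(P₀/P).
P₀/P = 0.9875/0.2774 = 3.5598; ln(3.5598) = 1.2697.
z = 8024.3 × 1.2697 = 10188 m.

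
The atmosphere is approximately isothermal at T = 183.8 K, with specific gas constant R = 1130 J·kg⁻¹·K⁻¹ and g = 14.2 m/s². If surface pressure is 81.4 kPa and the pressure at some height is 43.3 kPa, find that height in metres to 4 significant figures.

Scale height: H = RT/g = 1130 × 183.8 / 14.2 = 14626 m.
Invert the barometric formula: z = H ln(P₀/P).
P₀/P = 81.4/43.3 = 1.8799; ln(1.8799) = 0.63122.
z = 14626 × 0.63122 = 9232.2 m.

z ≈ 9232 m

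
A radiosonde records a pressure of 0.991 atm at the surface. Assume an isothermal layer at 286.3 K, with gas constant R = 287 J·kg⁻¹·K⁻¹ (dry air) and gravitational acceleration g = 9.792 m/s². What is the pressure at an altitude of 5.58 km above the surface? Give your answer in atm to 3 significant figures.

P ≈ 0.510 atm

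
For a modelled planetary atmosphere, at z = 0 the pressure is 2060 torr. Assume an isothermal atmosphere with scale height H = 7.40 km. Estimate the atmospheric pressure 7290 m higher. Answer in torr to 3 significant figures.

P ≈ 769 torr

Barometric formula: P = P₀ exp(−z/H).
z/H = 7290.0/7400.0 = 0.98514; exp(−0.98514) = 0.37339.
P = 2060 × 0.37339 = 769.18 torr.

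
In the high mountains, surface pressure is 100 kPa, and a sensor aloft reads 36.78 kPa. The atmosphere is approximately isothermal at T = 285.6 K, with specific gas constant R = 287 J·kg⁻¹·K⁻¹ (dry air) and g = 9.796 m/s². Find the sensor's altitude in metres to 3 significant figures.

Scale height: H = RT/g = 287 × 285.6 / 9.796 = 8367.4 m.
Invert the barometric formula: z = H ln(P₀/P).
P₀/P = 100/36.78 = 2.7189; ln(2.7189) = 1.0002.
z = 8367.4 × 1.0002 = 8369.1 m.

z ≈ 8370 m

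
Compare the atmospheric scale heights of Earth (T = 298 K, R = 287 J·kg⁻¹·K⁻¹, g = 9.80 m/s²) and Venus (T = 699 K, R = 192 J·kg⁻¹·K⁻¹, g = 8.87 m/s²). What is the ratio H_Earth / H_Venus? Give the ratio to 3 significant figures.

H_Earth/H_Venus ≈ 0.577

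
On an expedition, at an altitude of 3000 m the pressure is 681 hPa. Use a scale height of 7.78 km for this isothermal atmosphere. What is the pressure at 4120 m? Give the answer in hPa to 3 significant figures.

Between two levels, P₂ = P₁ exp(−Δz/H) with Δz = z₂ − z₁.
Δz = 4120.0 − 3000.0 = 1120.0 m; Δz/H = 1120.0/7780.0 = 0.14396.
P₂ = 681 × exp(−0.14396) = 681 × 0.86592 = 589.69 hPa.

P ≈ 590 hPa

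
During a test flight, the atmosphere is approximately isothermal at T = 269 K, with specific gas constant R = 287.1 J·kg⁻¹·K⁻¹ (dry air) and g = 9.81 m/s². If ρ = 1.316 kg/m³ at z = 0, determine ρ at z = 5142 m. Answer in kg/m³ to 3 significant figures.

Scale height: H = RT/g = 287.1 × 269 / 9.81 = 7872.6 m.
In an isothermal atmosphere, density decays like pressure: ρ = ρ₀ exp(−z/H).
z/H = 5142.0/7872.6 = 0.65315; exp(−0.65315) = 0.52040.
ρ = 1.316 × 0.52040 = 0.68485 kg/m³.

ρ ≈ 0.685 kg/m³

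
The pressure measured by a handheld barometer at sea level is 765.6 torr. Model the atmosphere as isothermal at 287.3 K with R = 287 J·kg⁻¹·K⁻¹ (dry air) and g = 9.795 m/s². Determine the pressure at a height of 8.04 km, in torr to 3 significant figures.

P ≈ 295 torr

Scale height: H = RT/g = 287 × 287.3 / 9.795 = 8418.1 m.
Barometric formula: P = P₀ exp(−z/H).
z/H = 8040.0/8418.1 = 0.95508; exp(−0.95508) = 0.38478.
P = 765.6 × 0.38478 = 294.59 torr.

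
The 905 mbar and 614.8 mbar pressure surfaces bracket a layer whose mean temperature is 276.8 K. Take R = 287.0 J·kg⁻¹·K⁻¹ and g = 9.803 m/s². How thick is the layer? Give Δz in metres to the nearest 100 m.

Δz ≈ 3100 m

Hypsometric equation: Δz = (R T̄/g) ln(P₁/P₂).
R T̄/g = 287.0 × 276.8 / 9.803 = 8103.8 m.
ln(905/614.8) = ln(1.4720) = 0.38662.
Δz = 8103.8 × 0.38662 = 3133.1 m.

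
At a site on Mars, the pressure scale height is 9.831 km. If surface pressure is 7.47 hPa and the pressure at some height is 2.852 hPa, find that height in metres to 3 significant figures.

z ≈ 9470 m

Invert the barometric formula: z = H ln(P₀/P).
P₀/P = 7.47/2.852 = 2.6192; ln(2.6192) = 0.96287.
z = 9831.0 × 0.96287 = 9466.0 m.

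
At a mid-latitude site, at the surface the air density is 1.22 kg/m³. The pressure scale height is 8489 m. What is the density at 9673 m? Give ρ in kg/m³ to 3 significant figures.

ρ ≈ 0.390 kg/m³

In an isothermal atmosphere, density decays like pressure: ρ = ρ₀ exp(−z/H).
z/H = 9673.0/8489.0 = 1.1395; exp(−1.1395) = 0.31998.
ρ = 1.22 × 0.31998 = 0.39038 kg/m³.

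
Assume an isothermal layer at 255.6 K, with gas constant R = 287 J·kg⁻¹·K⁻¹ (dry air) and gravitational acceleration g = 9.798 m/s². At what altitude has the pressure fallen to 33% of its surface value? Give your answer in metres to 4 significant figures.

Scale height: H = RT/g = 287 × 255.6 / 9.798 = 7487.0 m.
Set P/P₀ = exp(−z/H) = 0.33, so z = −H ln(0.33).
−ln(0.33) = 1.1087; z = 7487.0 × 1.1087 = 8300.8 m.

z ≈ 8301 m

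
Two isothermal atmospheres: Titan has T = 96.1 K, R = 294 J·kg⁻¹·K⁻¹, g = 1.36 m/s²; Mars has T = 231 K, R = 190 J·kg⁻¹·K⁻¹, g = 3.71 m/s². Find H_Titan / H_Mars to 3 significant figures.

H = RT/g for each body.
H_Titan = 294 × 96.1 / 1.36 = 20775 m.
H_Mars = 190 × 231 / 3.71 = 11830 m.
H_Titan/H_Mars = 20775/11830 = 1.7561.

H_Titan/H_Mars ≈ 1.76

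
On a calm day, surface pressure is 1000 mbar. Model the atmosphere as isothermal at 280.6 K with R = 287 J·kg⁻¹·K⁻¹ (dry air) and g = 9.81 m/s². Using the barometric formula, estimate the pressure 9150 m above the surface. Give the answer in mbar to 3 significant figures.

P ≈ 328 mbar

Scale height: H = RT/g = 287 × 280.6 / 9.81 = 8209.2 m.
Barometric formula: P = P₀ exp(−z/H).
z/H = 9150.0/8209.2 = 1.1146; exp(−1.1146) = 0.32805.
P = 1000 × 0.32805 = 328.05 mbar.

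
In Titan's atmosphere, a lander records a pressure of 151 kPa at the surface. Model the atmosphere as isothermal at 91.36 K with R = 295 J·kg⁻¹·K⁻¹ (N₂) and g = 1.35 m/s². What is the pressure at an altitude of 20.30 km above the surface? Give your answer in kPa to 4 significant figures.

Scale height: H = RT/g = 295 × 91.36 / 1.35 = 19964 m.
Barometric formula: P = P₀ exp(−z/H).
z/H = 20300/19964 = 1.0168; exp(−1.0168) = 0.36175.
P = 151 × 0.36175 = 54.624 kPa.

P ≈ 54.62 kPa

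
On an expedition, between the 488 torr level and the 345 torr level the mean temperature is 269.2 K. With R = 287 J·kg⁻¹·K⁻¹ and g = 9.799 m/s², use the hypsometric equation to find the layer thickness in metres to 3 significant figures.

Hypsometric equation: Δz = (R T̄/g) ln(P₁/P₂).
R T̄/g = 287 × 269.2 / 9.799 = 7884.5 m.
ln(488/345) = ln(1.4145) = 0.34678.
Δz = 7884.5 × 0.34678 = 2734.2 m.

Δz ≈ 2730 m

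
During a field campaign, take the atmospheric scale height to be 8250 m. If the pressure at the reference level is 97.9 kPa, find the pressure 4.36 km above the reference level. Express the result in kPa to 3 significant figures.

P ≈ 57.7 kPa

Barometric formula: P = P₀ exp(−z/H).
z/H = 4360.0/8250.0 = 0.52848; exp(−0.52848) = 0.58950.
P = 97.9 × 0.58950 = 57.712 kPa.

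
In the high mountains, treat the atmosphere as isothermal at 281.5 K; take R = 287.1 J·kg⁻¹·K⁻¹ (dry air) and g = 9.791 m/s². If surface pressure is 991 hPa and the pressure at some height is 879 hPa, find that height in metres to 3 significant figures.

Scale height: H = RT/g = 287.1 × 281.5 / 9.791 = 8254.4 m.
Invert the barometric formula: z = H ln(P₀/P).
P₀/P = 991/879 = 1.1274; ln(1.1274) = 0.11991.
z = 8254.4 × 0.11991 = 989.79 m.

z ≈ 990 m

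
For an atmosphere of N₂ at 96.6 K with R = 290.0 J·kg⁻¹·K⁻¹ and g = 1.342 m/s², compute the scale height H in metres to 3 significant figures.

The scale height of an isothermal atmosphere is H = RT/g.
H = 290.0 × 96.6 / 1.342 = 28014/1.342 = 20875 m.

H ≈ 20900 m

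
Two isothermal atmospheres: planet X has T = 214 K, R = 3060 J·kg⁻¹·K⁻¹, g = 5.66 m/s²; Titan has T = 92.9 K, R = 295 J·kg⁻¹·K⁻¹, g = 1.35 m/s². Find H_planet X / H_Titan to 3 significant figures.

H = RT/g for each body.
H_planet X = 3060 × 214 / 5.66 = 115700 m.
H_Titan = 295 × 92.9 / 1.35 = 20300 m.
H_planet X/H_Titan = 115700/20300 = 5.6995.

H_planet X/H_Titan ≈ 5.70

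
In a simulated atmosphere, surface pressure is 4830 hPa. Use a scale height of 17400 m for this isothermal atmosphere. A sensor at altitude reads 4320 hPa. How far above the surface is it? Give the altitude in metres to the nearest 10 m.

z ≈ 1940 m

Invert the barometric formula: z = H ln(P₀/P).
P₀/P = 4830/4320 = 1.1181; ln(1.1181) = 0.11163.
z = 17400 × 0.11163 = 1942.4 m.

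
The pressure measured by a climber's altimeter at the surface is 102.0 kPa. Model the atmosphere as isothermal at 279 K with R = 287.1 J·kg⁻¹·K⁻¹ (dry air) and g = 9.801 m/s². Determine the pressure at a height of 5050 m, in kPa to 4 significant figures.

P ≈ 54.99 kPa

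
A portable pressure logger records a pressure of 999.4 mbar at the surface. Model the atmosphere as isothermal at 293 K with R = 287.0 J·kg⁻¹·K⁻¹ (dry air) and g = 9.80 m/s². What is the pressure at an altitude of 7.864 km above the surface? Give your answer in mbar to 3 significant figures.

Scale height: H = RT/g = 287.0 × 293 / 9.80 = 8580.7 m.
Barometric formula: P = P₀ exp(−z/H).
z/H = 7864.0/8580.7 = 0.91648; exp(−0.91648) = 0.39992.
P = 999.4 × 0.39992 = 399.68 mbar.

P ≈ 400 mbar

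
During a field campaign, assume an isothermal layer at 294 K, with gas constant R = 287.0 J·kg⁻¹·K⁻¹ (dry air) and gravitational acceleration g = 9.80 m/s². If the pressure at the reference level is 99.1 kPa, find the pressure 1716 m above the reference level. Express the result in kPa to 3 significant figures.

P ≈ 81.2 kPa

Scale height: H = RT/g = 287.0 × 294 / 9.80 = 8610.0 m.
Barometric formula: P = P₀ exp(−z/H).
z/H = 1716.0/8610.0 = 0.19930; exp(−0.19930) = 0.81930.
P = 99.1 × 0.81930 = 81.193 kPa.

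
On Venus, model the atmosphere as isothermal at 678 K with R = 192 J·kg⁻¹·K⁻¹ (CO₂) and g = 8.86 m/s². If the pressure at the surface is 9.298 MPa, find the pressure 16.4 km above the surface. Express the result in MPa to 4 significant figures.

P ≈ 3.045 MPa

Scale height: H = RT/g = 192 × 678 / 8.86 = 14693 m.
Barometric formula: P = P₀ exp(−z/H).
z/H = 16400/14693 = 1.1162; exp(−1.1162) = 0.32752.
P = 9.298 × 0.32752 = 3.0453 MPa.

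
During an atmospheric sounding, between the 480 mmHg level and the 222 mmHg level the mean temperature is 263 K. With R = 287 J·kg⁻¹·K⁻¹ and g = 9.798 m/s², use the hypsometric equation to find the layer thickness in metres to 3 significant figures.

Hypsometric equation: Δz = (R T̄/g) ln(P₁/P₂).
R T̄/g = 287 × 263 / 9.798 = 7703.7 m.
ln(480/222) = ln(2.1622) = 0.77113.
Δz = 7703.7 × 0.77113 = 5940.6 m.

Δz ≈ 5940 m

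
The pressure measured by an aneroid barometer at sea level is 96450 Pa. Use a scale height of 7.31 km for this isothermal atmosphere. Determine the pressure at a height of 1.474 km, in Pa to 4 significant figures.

P ≈ 78840 Pa

Barometric formula: P = P₀ exp(−z/H).
z/H = 1474.0/7310.0 = 0.20164; exp(−0.20164) = 0.81739.
P = 96450 × 0.81739 = 78837 Pa.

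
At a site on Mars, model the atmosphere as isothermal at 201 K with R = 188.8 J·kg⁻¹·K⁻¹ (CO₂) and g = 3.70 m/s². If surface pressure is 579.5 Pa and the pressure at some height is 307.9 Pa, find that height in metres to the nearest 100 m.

Scale height: H = RT/g = 188.8 × 201 / 3.70 = 10256 m.
Invert the barometric formula: z = H ln(P₀/P).
P₀/P = 579.5/307.9 = 1.8821; ln(1.8821) = 0.63239.
z = 10256 × 0.63239 = 6485.8 m.

z ≈ 6500 m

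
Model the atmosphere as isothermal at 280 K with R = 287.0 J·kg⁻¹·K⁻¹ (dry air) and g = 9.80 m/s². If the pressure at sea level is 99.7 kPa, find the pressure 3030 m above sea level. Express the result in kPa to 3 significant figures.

Scale height: H = RT/g = 287.0 × 280 / 9.80 = 8200.0 m.
Barometric formula: P = P₀ exp(−z/H).
z/H = 3030.0/8200.0 = 0.36951; exp(−0.36951) = 0.69107.
P = 99.7 × 0.69107 = 68.900 kPa.

P ≈ 68.9 kPa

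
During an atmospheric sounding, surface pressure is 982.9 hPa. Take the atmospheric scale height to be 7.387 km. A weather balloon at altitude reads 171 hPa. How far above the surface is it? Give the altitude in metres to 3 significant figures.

Invert the barometric formula: z = H ln(P₀/P).
P₀/P = 982.9/171 = 5.7480; ln(5.7480) = 1.7489.
z = 7387.0 × 1.7489 = 12919 m.

z ≈ 12900 m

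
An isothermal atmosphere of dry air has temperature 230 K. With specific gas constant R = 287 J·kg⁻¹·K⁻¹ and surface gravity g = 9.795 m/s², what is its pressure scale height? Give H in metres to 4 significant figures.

The scale height of an isothermal atmosphere is H = RT/g.
H = 287 × 230 / 9.795 = 66010/9.795 = 6739.2 m.

H ≈ 6739 m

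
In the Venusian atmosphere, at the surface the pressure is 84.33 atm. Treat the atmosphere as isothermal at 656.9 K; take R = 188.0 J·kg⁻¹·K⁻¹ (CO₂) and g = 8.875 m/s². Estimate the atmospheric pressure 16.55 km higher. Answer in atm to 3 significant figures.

P ≈ 25.7 atm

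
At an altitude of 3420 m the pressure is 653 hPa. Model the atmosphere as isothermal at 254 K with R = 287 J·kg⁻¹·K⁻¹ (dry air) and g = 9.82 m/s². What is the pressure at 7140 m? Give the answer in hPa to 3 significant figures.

Scale height: H = RT/g = 287 × 254 / 9.82 = 7423.4 m.
Between two levels, P₂ = P₁ exp(−Δz/H) with Δz = z₂ − z₁.
Δz = 7140.0 − 3420.0 = 3720.0 m; Δz/H = 3720.0/7423.4 = 0.50112.
P₂ = 653 × exp(−0.50112) = 653 × 0.60585 = 395.62 hPa.

P ≈ 396 hPa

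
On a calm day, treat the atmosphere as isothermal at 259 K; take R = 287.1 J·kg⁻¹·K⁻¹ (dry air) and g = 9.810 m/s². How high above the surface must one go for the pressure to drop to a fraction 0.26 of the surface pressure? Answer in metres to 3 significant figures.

Scale height: H = RT/g = 287.1 × 259 / 9.810 = 7579.9 m.
Set P/P₀ = exp(−z/H) = 0.26, so z = −H ln(0.26).
−ln(0.26) = 1.3471; z = 7579.9 × 1.3471 = 10211 m.

z ≈ 10200 m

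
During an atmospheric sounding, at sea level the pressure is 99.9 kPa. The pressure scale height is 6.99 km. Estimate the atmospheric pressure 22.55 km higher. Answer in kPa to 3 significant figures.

P ≈ 3.97 kPa

Barometric formula: P = P₀ exp(−z/H).
z/H = 22550/6990.0 = 3.2260; exp(−3.2260) = 0.039716.
P = 99.9 × 0.039716 = 3.9676 kPa.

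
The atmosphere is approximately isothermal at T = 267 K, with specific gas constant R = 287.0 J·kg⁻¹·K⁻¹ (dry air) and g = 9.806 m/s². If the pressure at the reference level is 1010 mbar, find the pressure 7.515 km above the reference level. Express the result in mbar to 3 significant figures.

Scale height: H = RT/g = 287.0 × 267 / 9.806 = 7814.5 m.
Barometric formula: P = P₀ exp(−z/H).
z/H = 7515.0/7814.5 = 0.96167; exp(−0.96167) = 0.38225.
P = 1010 × 0.38225 = 386.07 mbar.

P ≈ 386 mbar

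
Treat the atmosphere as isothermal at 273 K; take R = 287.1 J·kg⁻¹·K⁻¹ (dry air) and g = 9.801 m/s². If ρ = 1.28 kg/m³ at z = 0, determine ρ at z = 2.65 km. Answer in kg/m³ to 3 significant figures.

ρ ≈ 0.919 kg/m³

Scale height: H = RT/g = 287.1 × 273 / 9.801 = 7997.0 m.
In an isothermal atmosphere, density decays like pressure: ρ = ρ₀ exp(−z/H).
z/H = 2650.0/7997.0 = 0.33137; exp(−0.33137) = 0.71794.
ρ = 1.28 × 0.71794 = 0.91896 kg/m³.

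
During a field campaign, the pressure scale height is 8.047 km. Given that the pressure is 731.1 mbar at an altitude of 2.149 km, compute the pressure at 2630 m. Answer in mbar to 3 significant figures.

Between two levels, P₂ = P₁ exp(−Δz/H) with Δz = z₂ − z₁.
Δz = 2630.0 − 2149.0 = 481.00 m; Δz/H = 481.00/8047.0 = 0.059774.
P₂ = 731.1 × exp(−0.059774) = 731.1 × 0.94198 = 688.68 mbar.

P ≈ 689 mbar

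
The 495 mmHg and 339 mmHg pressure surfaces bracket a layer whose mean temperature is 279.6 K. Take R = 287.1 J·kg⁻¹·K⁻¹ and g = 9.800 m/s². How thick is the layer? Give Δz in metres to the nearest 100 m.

Δz ≈ 3100 m

Hypsometric equation: Δz = (R T̄/g) ln(P₁/P₂).
R T̄/g = 287.1 × 279.6 / 9.800 = 8191.1 m.
ln(495/339) = ln(1.4602) = 0.37857.
Δz = 8191.1 × 0.37857 = 3100.9 m.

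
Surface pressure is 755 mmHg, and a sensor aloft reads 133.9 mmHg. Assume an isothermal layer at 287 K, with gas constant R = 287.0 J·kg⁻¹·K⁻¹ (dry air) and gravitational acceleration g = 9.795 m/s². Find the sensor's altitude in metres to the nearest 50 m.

Scale height: H = RT/g = 287.0 × 287 / 9.795 = 8409.3 m.
Invert the barometric formula: z = H ln(P₀/P).
P₀/P = 755/133.9 = 5.6385; ln(5.6385) = 1.7296.
z = 8409.3 × 1.7296 = 14545 m.

z ≈ 14550 m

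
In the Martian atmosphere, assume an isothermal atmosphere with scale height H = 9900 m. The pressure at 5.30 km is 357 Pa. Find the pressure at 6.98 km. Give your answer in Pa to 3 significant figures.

P ≈ 301 Pa

Between two levels, P₂ = P₁ exp(−Δz/H) with Δz = z₂ − z₁.
Δz = 6980.0 − 5300.0 = 1680.0 m; Δz/H = 1680.0/9900.0 = 0.16970.
P₂ = 357 × exp(−0.16970) = 357 × 0.84392 = 301.28 Pa.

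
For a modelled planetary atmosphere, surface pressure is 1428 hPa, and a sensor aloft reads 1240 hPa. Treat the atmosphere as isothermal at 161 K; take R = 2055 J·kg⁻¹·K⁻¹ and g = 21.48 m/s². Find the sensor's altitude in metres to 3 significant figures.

z ≈ 2170 m

Scale height: H = RT/g = 2055 × 161 / 21.48 = 15403 m.
Invert the barometric formula: z = H ln(P₀/P).
P₀/P = 1428/1240 = 1.1516; ln(1.1516) = 0.14115.
z = 15403 × 0.14115 = 2174.1 m.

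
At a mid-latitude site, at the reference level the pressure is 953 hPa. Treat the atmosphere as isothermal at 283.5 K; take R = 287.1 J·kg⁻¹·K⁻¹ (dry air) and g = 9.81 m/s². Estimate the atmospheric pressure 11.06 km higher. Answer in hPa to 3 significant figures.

P ≈ 251 hPa

Scale height: H = RT/g = 287.1 × 283.5 / 9.81 = 8296.9 m.
Barometric formula: P = P₀ exp(−z/H).
z/H = 11060/8296.9 = 1.3330; exp(−1.3330) = 0.26369.
P = 953 × 0.26369 = 251.30 hPa.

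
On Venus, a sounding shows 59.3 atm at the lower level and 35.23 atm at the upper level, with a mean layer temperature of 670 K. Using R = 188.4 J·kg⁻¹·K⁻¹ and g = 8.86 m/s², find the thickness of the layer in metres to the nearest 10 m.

Hypsometric equation: Δz = (R T̄/g) ln(P₁/P₂).
R T̄/g = 188.4 × 670 / 8.86 = 14247 m.
ln(59.3/35.23) = ln(1.6832) = 0.52070.
Δz = 14247 × 0.52070 = 7418.4 m.

Δz ≈ 7420 m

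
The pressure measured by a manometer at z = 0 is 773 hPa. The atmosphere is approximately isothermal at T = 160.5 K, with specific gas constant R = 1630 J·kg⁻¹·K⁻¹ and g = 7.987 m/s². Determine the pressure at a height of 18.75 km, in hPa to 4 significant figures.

P ≈ 436.1 hPa

Scale height: H = RT/g = 1630 × 160.5 / 7.987 = 32755 m.
Barometric formula: P = P₀ exp(−z/H).
z/H = 18750/32755 = 0.57243; exp(−0.57243) = 0.56415.
P = 773 × 0.56415 = 436.09 hPa.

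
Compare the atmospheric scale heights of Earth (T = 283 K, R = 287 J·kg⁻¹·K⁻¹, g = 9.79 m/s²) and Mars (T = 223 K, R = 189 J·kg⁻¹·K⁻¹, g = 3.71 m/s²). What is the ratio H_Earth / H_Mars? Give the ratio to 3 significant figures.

H_Earth/H_Mars ≈ 0.730

H = RT/g for each body.
H_Earth = 287 × 283 / 9.79 = 8296.3 m.
H_Mars = 189 × 223 / 3.71 = 11360 m.
H_Earth/H_Mars = 8296.3/11360 = 0.73031.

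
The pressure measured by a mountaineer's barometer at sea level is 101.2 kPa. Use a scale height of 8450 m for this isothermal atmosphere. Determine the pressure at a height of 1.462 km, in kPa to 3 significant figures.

P ≈ 85.1 kPa

Barometric formula: P = P₀ exp(−z/H).
z/H = 1462.0/8450.0 = 0.17302; exp(−0.17302) = 0.84112.
P = 101.2 × 0.84112 = 85.121 kPa.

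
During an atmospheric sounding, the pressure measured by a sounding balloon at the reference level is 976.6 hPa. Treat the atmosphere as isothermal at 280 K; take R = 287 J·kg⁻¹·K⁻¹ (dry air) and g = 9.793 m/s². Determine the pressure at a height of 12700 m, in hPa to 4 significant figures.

P ≈ 207.8 hPa

Scale height: H = RT/g = 287 × 280 / 9.793 = 8205.9 m.
Barometric formula: P = P₀ exp(−z/H).
z/H = 12700/8205.9 = 1.5477; exp(−1.5477) = 0.21274.
P = 976.6 × 0.21274 = 207.76 hPa.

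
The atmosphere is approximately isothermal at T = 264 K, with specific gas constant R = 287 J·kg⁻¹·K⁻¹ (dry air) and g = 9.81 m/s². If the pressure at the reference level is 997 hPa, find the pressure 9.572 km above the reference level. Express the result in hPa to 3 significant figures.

P ≈ 289 hPa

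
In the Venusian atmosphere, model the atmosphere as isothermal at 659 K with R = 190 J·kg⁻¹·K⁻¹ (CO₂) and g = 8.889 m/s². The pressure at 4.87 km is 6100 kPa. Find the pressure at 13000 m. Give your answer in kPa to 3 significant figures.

Scale height: H = RT/g = 190 × 659 / 8.889 = 14086 m.
Between two levels, P₂ = P₁ exp(−Δz/H) with Δz = z₂ − z₁.
Δz = 13000 − 4870.0 = 8130.0 m; Δz/H = 8130.0/14086 = 0.57717.
P₂ = 6100 × exp(−0.57717) = 6100 × 0.56149 = 3425.1 kPa.

P ≈ 3430 kPa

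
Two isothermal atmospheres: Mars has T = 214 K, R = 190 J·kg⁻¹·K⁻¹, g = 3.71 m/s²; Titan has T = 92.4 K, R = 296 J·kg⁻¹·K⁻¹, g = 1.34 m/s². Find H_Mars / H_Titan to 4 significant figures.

H_Mars/H_Titan ≈ 0.5370

H = RT/g for each body.
H_Mars = 190 × 214 / 3.71 = 10960 m.
H_Titan = 296 × 92.4 / 1.34 = 20411 m.
H_Mars/H_Titan = 10960/20411 = 0.53697.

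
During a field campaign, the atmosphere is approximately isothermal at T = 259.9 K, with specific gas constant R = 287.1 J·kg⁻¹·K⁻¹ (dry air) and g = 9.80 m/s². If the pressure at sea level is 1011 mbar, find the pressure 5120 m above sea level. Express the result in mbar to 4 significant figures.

Scale height: H = RT/g = 287.1 × 259.9 / 9.80 = 7614.0 m.
Barometric formula: P = P₀ exp(−z/H).
z/H = 5120.0/7614.0 = 0.67245; exp(−0.67245) = 0.51046.
P = 1011 × 0.51046 = 516.08 mbar.

P ≈ 516.1 mbar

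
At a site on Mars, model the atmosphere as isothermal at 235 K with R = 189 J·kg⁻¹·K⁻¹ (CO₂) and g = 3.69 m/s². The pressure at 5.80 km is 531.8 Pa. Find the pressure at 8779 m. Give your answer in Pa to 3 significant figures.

P ≈ 415 Pa

Scale height: H = RT/g = 189 × 235 / 3.69 = 12037 m.
Between two levels, P₂ = P₁ exp(−Δz/H) with Δz = z₂ − z₁.
Δz = 8779.0 − 5800.0 = 2979.0 m; Δz/H = 2979.0/12037 = 0.24749.
P₂ = 531.8 × exp(−0.24749) = 531.8 × 0.78076 = 415.21 Pa.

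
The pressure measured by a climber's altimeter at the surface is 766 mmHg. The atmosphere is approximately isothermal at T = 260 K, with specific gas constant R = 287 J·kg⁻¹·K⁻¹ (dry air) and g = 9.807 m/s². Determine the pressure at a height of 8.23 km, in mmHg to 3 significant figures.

Scale height: H = RT/g = 287 × 260 / 9.807 = 7608.9 m.
Barometric formula: P = P₀ exp(−z/H).
z/H = 8230.0/7608.9 = 1.0816; exp(−1.0816) = 0.33905.
P = 766 × 0.33905 = 259.71 mmHg.

P ≈ 260 mmHg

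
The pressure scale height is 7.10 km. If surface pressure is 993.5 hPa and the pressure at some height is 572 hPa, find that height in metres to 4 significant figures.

Invert the barometric formula: z = H ln(P₀/P).
P₀/P = 993.5/572 = 1.7369; ln(1.7369) = 0.55210.
z = 7100.0 × 0.55210 = 3919.9 m.

z ≈ 3920 m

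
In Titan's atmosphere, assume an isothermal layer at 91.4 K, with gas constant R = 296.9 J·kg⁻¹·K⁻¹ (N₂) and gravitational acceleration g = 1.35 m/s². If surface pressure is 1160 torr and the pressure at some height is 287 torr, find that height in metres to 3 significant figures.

z ≈ 28100 m

Scale height: H = RT/g = 296.9 × 91.4 / 1.35 = 20101 m.
Invert the barometric formula: z = H ln(P₀/P).
P₀/P = 1160/287 = 4.0418; ln(4.0418) = 1.3967.
z = 20101 × 1.3967 = 28075 m.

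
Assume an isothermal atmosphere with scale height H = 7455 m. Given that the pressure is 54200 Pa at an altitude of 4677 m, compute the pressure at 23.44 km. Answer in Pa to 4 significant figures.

P ≈ 4375 Pa

Between two levels, P₂ = P₁ exp(−Δz/H) with Δz = z₂ − z₁.
Δz = 23440 − 4677.0 = 18763 m; Δz/H = 18763/7455.0 = 2.5168.
P₂ = 54200 × exp(−2.5168) = 54200 × 0.080717 = 4374.9 Pa.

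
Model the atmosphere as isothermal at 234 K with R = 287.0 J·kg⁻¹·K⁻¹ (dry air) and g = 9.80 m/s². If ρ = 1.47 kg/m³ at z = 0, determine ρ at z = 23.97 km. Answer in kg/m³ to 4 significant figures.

Scale height: H = RT/g = 287.0 × 234 / 9.80 = 6852.9 m.
In an isothermal atmosphere, density decays like pressure: ρ = ρ₀ exp(−z/H).
z/H = 23970/6852.9 = 3.4978; exp(−3.4978) = 0.030264.
ρ = 1.47 × 0.030264 = 0.044488 kg/m³.

ρ ≈ 0.04449 kg/m³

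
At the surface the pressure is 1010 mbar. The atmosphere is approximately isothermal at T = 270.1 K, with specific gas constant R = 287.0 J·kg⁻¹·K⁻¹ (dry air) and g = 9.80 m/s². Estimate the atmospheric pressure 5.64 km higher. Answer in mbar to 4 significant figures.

Scale height: H = RT/g = 287.0 × 270.1 / 9.80 = 7910.1 m.
Barometric formula: P = P₀ exp(−z/H).
z/H = 5640.0/7910.1 = 0.71301; exp(−0.71301) = 0.49017.
P = 1010 × 0.49017 = 495.07 mbar.

P ≈ 495.1 mbar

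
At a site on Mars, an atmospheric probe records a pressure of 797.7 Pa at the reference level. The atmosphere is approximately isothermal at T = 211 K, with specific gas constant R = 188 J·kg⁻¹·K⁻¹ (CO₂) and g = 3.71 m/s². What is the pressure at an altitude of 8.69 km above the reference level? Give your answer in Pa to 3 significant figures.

Scale height: H = RT/g = 188 × 211 / 3.71 = 10692 m.
Barometric formula: P = P₀ exp(−z/H).
z/H = 8690.0/10692 = 0.81276; exp(−0.81276) = 0.44363.
P = 797.7 × 0.44363 = 353.88 Pa.

P ≈ 354 Pa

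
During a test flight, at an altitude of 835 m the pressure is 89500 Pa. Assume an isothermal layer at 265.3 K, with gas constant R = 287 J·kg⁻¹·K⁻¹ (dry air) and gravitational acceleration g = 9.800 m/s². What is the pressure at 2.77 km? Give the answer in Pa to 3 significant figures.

P ≈ 69800 Pa

Scale height: H = RT/g = 287 × 265.3 / 9.800 = 7769.5 m.
Between two levels, P₂ = P₁ exp(−Δz/H) with Δz = z₂ − z₁.
Δz = 2770.0 − 835.00 = 1935.0 m; Δz/H = 1935.0/7769.5 = 0.24905.
P₂ = 89500 × exp(−0.24905) = 89500 × 0.77954 = 69769 Pa.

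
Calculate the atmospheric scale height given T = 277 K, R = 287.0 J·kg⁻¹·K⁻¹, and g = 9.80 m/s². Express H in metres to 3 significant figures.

The scale height of an isothermal atmosphere is H = RT/g.
H = 287.0 × 277 / 9.80 = 79499/9.80 = 8112.1 m.

H ≈ 8110 m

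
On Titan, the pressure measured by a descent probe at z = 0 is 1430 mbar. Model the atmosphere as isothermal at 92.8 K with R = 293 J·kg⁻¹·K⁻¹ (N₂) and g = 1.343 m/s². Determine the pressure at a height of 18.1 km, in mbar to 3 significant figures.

Scale height: H = RT/g = 293 × 92.8 / 1.343 = 20246 m.
Barometric formula: P = P₀ exp(−z/H).
z/H = 18100/20246 = 0.89400; exp(−0.89400) = 0.40902.
P = 1430 × 0.40902 = 584.90 mbar.

P ≈ 585 mbar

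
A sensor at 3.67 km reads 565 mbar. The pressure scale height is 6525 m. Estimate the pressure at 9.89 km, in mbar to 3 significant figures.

P ≈ 218 mbar

Between two levels, P₂ = P₁ exp(−Δz/H) with Δz = z₂ − z₁.
Δz = 9890.0 − 3670.0 = 6220.0 m; Δz/H = 6220.0/6525.0 = 0.95326.
P₂ = 565 × exp(−0.95326) = 565 × 0.38548 = 217.80 mbar.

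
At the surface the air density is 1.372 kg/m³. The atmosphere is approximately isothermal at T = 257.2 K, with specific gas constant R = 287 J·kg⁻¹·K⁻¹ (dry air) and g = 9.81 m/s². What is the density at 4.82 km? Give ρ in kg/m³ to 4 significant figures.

Scale height: H = RT/g = 287 × 257.2 / 9.81 = 7524.6 m.
In an isothermal atmosphere, density decays like pressure: ρ = ρ₀ exp(−z/H).
z/H = 4820.0/7524.6 = 0.64057; exp(−0.64057) = 0.52699.
ρ = 1.372 × 0.52699 = 0.72303 kg/m³.

ρ ≈ 0.7230 kg/m³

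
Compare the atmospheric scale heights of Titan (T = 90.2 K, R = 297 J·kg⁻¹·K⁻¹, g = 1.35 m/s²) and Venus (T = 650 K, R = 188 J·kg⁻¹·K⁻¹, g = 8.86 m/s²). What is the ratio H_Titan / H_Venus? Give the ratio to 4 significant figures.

H = RT/g for each body.
H_Titan = 297 × 90.2 / 1.35 = 19844 m.
H_Venus = 188 × 650 / 8.86 = 13792 m.
H_Titan/H_Venus = 19844/13792 = 1.4388.

H_Titan/H_Venus ≈ 1.439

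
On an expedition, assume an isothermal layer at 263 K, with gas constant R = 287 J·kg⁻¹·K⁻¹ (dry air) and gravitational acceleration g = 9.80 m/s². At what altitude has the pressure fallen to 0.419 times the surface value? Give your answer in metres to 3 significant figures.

Scale height: H = RT/g = 287 × 263 / 9.80 = 7702.1 m.
Set P/P₀ = exp(−z/H) = 0.419, so z = −H ln(0.419).
−ln(0.419) = 0.86988; z = 7702.1 × 0.86988 = 6699.9 m.

z ≈ 6700 m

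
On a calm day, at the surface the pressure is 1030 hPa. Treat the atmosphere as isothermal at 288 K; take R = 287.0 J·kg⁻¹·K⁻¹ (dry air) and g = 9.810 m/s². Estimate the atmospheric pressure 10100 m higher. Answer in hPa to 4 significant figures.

P ≈ 310.6 hPa

Scale height: H = RT/g = 287.0 × 288 / 9.810 = 8425.7 m.
Barometric formula: P = P₀ exp(−z/H).
z/H = 10100/8425.7 = 1.1987; exp(−1.1987) = 0.30159.
P = 1030 × 0.30159 = 310.64 hPa.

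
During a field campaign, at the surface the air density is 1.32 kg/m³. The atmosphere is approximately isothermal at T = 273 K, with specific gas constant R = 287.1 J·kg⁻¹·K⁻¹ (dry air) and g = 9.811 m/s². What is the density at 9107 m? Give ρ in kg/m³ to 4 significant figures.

ρ ≈ 0.4222 kg/m³

Scale height: H = RT/g = 287.1 × 273 / 9.811 = 7988.8 m.
In an isothermal atmosphere, density decays like pressure: ρ = ρ₀ exp(−z/H).
z/H = 9107.0/7988.8 = 1.1400; exp(−1.1400) = 0.31982.
ρ = 1.32 × 0.31982 = 0.42216 kg/m³.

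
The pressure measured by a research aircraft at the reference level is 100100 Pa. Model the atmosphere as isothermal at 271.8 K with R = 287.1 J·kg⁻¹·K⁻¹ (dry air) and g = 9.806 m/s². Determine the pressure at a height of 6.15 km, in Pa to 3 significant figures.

P ≈ 46200 Pa

Scale height: H = RT/g = 287.1 × 271.8 / 9.806 = 7957.8 m.
Barometric formula: P = P₀ exp(−z/H).
z/H = 6150.0/7957.8 = 0.77283; exp(−0.77283) = 0.46170.
P = 100100 × 0.46170 = 46216 Pa.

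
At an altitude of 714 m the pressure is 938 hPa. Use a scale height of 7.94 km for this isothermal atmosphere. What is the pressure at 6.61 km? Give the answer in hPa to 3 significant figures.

Between two levels, P₂ = P₁ exp(−Δz/H) with Δz = z₂ − z₁.
Δz = 6610.0 − 714.00 = 5896.0 m; Δz/H = 5896.0/7940.0 = 0.74257.
P₂ = 938 × exp(−0.74257) = 938 × 0.47589 = 446.38 hPa.

P ≈ 446 hPa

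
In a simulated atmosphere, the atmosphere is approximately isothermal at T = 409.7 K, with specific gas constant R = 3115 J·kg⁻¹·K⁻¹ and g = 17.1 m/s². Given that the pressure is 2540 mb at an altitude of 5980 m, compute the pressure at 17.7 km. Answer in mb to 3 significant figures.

P ≈ 2170 mb

Scale height: H = RT/g = 3115 × 409.7 / 17.1 = 74632 m.
Between two levels, P₂ = P₁ exp(−Δz/H) with Δz = z₂ − z₁.
Δz = 17700 − 5980.0 = 11720 m; Δz/H = 11720/74632 = 0.15704.
P₂ = 2540 × exp(−0.15704) = 2540 × 0.85467 = 2170.9 mb.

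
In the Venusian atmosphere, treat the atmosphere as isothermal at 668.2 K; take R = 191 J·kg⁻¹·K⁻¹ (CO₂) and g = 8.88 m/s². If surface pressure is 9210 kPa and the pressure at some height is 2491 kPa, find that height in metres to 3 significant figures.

Scale height: H = RT/g = 191 × 668.2 / 8.88 = 14372 m.
Invert the barometric formula: z = H ln(P₀/P).
P₀/P = 9210/2491 = 3.6973; ln(3.6973) = 1.3076.
z = 14372 × 1.3076 = 18793 m.

z ≈ 18800 m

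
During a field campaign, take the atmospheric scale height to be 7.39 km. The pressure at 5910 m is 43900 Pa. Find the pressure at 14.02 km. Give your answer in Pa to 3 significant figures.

Between two levels, P₂ = P₁ exp(−Δz/H) with Δz = z₂ − z₁.
Δz = 14020 − 5910.0 = 8110.0 m; Δz/H = 8110.0/7390.0 = 1.0974.
P₂ = 43900 × exp(−1.0974) = 43900 × 0.33374 = 14651 Pa.

P ≈ 14700 Pa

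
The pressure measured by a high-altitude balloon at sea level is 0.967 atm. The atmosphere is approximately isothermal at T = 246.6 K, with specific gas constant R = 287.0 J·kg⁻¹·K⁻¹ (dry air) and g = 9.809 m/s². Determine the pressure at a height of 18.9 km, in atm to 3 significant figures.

Scale height: H = RT/g = 287.0 × 246.6 / 9.809 = 7215.2 m.
Barometric formula: P = P₀ exp(−z/H).
z/H = 18900/7215.2 = 2.6195; exp(−2.6195) = 0.072839.
P = 0.967 × 0.072839 = 0.070435 atm.

P ≈ 0.0704 atm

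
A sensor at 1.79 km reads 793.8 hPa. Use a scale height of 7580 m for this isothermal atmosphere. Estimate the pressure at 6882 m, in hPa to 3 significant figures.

Between two levels, P₂ = P₁ exp(−Δz/H) with Δz = z₂ − z₁.
Δz = 6882.0 − 1790.0 = 5092.0 m; Δz/H = 5092.0/7580.0 = 0.67177.
P₂ = 793.8 × exp(−0.67177) = 793.8 × 0.51080 = 405.47 hPa.

P ≈ 405 hPa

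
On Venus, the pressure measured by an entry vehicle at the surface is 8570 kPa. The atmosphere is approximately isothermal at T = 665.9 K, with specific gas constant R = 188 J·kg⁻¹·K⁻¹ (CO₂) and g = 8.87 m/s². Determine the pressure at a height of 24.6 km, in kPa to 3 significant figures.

P ≈ 1500 kPa

Scale height: H = RT/g = 188 × 665.9 / 8.87 = 14114 m.
Barometric formula: P = P₀ exp(−z/H).
z/H = 24600/14114 = 1.7430; exp(−1.7430) = 0.17499.
P = 8570 × 0.17499 = 1499.7 kPa.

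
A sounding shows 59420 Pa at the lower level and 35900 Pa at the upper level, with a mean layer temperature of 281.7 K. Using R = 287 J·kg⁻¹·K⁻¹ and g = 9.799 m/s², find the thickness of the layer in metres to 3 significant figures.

Δz ≈ 4160 m

Hypsometric equation: Δz = (R T̄/g) ln(P₁/P₂).
R T̄/g = 287 × 281.7 / 9.799 = 8250.6 m.
ln(59420/35900) = ln(1.6552) = 0.50392.
Δz = 8250.6 × 0.50392 = 4157.6 m.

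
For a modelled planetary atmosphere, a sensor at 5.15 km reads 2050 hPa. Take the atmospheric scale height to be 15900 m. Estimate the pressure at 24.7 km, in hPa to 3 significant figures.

P ≈ 599 hPa

Between two levels, P₂ = P₁ exp(−Δz/H) with Δz = z₂ − z₁.
Δz = 24700 − 5150.0 = 19550 m; Δz/H = 19550/15900 = 1.2296.
P₂ = 2050 × exp(−1.2296) = 2050 × 0.29241 = 599.44 hPa.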